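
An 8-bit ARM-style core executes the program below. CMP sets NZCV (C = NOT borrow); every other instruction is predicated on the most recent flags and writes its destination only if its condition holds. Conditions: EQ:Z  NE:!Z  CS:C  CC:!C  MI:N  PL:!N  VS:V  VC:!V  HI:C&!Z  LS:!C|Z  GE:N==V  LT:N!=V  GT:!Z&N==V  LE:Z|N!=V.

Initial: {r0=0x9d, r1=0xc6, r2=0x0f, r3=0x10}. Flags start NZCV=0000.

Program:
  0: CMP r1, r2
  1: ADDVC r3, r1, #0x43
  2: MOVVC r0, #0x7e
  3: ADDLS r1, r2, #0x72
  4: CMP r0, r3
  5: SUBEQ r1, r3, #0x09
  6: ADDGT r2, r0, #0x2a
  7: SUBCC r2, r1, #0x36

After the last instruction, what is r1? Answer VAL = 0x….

VAL = 0xc6

[0] flags=1010 → (cmp)
[1] flags=1010 VC?T → r3=0x09
[2] flags=1010 VC?T → r0=0x7e
[3] flags=1010 LS?F → skip
[4] flags=0010 → (cmp)
[5] flags=0010 EQ?F → skip
[6] flags=0010 GT?T → r2=0xa8
[7] flags=0010 CC?F → skip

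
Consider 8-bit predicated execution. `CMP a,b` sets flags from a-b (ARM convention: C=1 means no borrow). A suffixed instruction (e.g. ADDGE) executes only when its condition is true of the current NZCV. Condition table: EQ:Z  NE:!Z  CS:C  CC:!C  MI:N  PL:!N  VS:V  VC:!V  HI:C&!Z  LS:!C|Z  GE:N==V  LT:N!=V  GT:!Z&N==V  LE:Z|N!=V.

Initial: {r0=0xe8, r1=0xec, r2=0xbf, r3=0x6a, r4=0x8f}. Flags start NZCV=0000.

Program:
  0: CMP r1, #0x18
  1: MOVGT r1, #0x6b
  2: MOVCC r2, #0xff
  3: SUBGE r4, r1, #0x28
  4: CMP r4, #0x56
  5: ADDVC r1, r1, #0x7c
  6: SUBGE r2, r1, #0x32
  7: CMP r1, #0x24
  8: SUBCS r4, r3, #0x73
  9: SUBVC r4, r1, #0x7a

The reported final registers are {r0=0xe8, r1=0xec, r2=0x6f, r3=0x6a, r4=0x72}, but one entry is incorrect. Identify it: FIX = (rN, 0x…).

FIX = (r2, 0xbf)

0: ✓ CMP  NZCV=1010
1: · MOVGT
2: · MOVCC
3: · SUBGE
4: ✓ CMP  NZCV=0011
5: · ADDVC
6: · SUBGE
7: ✓ CMP  NZCV=1010
8: ✓ SUBCS  r4←0xf7
9: ✓ SUBVC  r4←0x72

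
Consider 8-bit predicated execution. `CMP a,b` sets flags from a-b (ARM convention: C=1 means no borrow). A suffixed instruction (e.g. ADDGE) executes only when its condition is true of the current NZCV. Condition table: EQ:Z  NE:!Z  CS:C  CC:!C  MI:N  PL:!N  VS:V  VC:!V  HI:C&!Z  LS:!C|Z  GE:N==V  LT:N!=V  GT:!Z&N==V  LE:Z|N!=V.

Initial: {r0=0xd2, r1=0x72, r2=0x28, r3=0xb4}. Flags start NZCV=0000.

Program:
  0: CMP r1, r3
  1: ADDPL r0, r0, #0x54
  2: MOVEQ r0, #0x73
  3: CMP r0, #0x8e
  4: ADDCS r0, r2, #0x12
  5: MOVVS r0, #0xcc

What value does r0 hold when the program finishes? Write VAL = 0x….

0: ✓ CMP  NZCV=1001
1: · ADDPL
2: · MOVEQ
3: ✓ CMP  NZCV=0010
4: ✓ ADDCS  r0←0x3a
5: · MOVVS

VAL = 0x3a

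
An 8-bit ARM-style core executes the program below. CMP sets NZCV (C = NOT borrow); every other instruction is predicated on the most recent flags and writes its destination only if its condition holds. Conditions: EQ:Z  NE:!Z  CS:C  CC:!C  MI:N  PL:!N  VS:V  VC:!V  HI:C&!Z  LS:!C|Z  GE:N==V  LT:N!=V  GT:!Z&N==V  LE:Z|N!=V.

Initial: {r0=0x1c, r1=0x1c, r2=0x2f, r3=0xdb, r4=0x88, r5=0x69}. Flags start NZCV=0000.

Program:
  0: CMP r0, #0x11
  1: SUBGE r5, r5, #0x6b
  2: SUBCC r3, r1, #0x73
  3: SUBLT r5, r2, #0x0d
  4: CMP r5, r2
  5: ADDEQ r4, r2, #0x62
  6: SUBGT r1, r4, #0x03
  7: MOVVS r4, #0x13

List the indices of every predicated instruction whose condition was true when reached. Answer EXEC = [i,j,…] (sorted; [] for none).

EXEC = [1]

0: ✓ CMP  NZCV=0010
1: ✓ SUBGE  r5←0xfe
2: · SUBCC
3: · SUBLT
4: ✓ CMP  NZCV=1010
5: · ADDEQ
6: · SUBGT
7: · MOVVS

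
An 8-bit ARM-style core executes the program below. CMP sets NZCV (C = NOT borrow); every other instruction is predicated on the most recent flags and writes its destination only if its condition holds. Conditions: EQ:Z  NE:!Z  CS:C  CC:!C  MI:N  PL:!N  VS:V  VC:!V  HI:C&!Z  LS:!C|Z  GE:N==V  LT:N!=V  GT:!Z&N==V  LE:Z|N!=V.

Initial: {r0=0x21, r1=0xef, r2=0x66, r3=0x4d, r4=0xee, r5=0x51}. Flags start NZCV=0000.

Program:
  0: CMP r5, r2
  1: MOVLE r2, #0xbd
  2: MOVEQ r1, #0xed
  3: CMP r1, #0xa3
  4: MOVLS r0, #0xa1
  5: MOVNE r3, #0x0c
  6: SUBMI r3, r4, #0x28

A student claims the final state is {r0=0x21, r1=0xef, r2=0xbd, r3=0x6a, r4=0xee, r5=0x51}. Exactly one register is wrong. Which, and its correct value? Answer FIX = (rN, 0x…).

[0] flags=1000 → (cmp)
[1] flags=1000 LE?T → r2=0xbd
[2] flags=1000 EQ?F → skip
[3] flags=0010 → (cmp)
[4] flags=0010 LS?F → skip
[5] flags=0010 NE?T → r3=0x0c
[6] flags=0010 MI?F → skip

FIX = (r3, 0x0c)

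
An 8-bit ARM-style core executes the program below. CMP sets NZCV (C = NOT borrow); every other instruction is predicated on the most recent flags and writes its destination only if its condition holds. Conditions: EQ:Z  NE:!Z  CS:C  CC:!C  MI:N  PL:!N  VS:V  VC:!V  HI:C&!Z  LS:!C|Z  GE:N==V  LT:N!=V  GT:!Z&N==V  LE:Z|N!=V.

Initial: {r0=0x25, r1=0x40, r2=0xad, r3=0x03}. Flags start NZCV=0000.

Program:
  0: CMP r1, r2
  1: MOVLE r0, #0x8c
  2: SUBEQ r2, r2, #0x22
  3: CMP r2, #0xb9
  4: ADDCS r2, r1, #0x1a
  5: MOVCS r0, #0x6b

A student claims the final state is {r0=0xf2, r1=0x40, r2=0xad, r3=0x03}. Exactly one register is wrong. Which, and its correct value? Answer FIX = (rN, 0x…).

0: ✓ CMP  NZCV=1001
1: · MOVLE
2: · SUBEQ
3: ✓ CMP  NZCV=1000
4: · ADDCS
5: · MOVCS

FIX = (r0, 0x25)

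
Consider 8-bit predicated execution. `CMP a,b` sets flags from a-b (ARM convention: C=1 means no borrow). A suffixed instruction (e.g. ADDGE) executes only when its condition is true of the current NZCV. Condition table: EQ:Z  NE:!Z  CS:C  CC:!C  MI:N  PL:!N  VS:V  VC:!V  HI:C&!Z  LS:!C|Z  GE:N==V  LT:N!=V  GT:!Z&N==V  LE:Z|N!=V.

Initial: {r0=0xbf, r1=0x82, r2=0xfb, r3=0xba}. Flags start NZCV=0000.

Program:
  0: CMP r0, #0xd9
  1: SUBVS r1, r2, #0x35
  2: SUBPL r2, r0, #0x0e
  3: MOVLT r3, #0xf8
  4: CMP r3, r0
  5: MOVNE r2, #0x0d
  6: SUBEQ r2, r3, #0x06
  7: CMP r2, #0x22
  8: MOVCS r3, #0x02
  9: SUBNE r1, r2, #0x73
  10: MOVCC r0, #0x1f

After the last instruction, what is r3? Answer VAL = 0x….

0: ✓ CMP  NZCV=1000
1: · SUBVS
2: · SUBPL
3: ✓ MOVLT  r3←0xf8
4: ✓ CMP  NZCV=0010
5: ✓ MOVNE  r2←0x0d
6: · SUBEQ
7: ✓ CMP  NZCV=1000
8: · MOVCS
9: ✓ SUBNE  r1←0x9a
10: ✓ MOVCC  r0←0x1f

VAL = 0xf8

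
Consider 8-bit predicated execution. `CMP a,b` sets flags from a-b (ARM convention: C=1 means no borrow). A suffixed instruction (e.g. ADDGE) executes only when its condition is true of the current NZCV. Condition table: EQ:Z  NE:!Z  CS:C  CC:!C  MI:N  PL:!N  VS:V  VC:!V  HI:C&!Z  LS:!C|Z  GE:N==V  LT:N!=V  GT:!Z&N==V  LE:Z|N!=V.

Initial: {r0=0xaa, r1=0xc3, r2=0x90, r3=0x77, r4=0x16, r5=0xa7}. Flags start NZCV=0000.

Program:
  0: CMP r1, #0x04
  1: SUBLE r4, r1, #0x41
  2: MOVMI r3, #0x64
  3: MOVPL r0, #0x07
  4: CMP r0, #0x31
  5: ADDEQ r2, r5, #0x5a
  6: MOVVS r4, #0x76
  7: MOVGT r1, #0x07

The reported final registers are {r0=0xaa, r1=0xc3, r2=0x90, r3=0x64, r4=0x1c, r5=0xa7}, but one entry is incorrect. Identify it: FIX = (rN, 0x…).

[0] flags=1010 → (cmp)
[1] flags=1010 LE?T → r4=0x82
[2] flags=1010 MI?T → r3=0x64
[3] flags=1010 PL?F → skip
[4] flags=0011 → (cmp)
[5] flags=0011 EQ?F → skip
[6] flags=0011 VS?T → r4=0x76
[7] flags=0011 GT?F → skip

FIX = (r4, 0x76)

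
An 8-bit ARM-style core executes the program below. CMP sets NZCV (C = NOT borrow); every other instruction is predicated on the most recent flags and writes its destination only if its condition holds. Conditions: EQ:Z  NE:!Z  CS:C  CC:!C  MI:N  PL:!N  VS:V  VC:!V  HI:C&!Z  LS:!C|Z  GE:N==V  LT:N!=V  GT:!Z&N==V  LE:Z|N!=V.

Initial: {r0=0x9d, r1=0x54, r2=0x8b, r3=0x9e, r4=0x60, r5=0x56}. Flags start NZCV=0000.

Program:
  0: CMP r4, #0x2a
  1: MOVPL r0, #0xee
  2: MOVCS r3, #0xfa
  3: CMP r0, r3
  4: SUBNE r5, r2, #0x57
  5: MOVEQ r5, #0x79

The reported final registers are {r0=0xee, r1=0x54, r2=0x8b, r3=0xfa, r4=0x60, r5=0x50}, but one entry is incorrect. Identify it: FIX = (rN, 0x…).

FIX = (r5, 0x34)

[0] flags=0010 → (cmp)
[1] flags=0010 PL?T → r0=0xee
[2] flags=0010 CS?T → r3=0xfa
[3] flags=1000 → (cmp)
[4] flags=1000 NE?T → r5=0x34
[5] flags=1000 EQ?F → skip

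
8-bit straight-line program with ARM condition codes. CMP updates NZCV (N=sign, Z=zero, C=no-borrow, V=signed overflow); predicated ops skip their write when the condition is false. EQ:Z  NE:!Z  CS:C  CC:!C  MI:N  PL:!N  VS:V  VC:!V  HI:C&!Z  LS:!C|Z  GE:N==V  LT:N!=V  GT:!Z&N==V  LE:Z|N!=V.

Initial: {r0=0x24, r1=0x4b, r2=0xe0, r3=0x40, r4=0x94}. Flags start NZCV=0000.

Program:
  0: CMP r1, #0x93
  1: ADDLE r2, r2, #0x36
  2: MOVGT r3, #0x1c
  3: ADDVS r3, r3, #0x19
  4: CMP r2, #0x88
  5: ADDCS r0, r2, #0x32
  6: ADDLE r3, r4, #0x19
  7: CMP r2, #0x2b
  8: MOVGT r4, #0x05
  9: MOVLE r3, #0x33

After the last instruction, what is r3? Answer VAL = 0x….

[0] flags=1001 → (cmp)
[1] flags=1001 LE?F → skip
[2] flags=1001 GT?T → r3=0x1c
[3] flags=1001 VS?T → r3=0x35
[4] flags=0010 → (cmp)
[5] flags=0010 CS?T → r0=0x12
[6] flags=0010 LE?F → skip
[7] flags=1010 → (cmp)
[8] flags=1010 GT?F → skip
[9] flags=1010 LE?T → r3=0x33

VAL = 0x33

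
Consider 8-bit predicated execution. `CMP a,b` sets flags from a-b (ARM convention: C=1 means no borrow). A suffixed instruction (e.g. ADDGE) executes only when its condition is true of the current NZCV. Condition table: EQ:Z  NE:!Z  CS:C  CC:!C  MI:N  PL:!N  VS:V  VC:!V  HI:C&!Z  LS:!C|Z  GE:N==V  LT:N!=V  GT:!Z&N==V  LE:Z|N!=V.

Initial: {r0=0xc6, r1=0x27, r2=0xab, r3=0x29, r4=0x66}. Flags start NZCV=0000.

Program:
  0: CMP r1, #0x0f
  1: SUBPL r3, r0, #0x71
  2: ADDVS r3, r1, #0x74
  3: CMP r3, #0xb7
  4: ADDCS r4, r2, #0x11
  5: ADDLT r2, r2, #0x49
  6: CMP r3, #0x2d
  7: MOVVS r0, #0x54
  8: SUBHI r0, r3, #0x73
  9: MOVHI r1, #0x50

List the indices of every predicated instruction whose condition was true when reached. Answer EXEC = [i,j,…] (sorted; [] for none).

EXEC = [1,8,9]

0: ✓ CMP  NZCV=0010
1: ✓ SUBPL  r3←0x55
2: · ADDVS
3: ✓ CMP  NZCV=1001
4: · ADDCS
5: · ADDLT
6: ✓ CMP  NZCV=0010
7: · MOVVS
8: ✓ SUBHI  r0←0xe2
9: ✓ MOVHI  r1←0x50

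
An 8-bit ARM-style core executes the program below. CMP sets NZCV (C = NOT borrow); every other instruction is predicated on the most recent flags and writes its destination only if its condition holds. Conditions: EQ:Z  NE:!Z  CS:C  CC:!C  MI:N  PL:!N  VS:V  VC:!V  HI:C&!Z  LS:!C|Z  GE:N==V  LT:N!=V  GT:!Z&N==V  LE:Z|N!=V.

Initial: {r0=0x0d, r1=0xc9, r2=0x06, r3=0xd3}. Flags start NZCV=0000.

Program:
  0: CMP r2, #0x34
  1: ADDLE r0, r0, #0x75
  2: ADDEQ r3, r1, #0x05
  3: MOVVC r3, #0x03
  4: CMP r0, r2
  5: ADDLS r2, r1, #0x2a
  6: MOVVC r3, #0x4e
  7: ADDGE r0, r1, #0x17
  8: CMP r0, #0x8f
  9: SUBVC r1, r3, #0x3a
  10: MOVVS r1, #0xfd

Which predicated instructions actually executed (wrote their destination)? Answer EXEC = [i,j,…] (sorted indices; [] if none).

EXEC = [1,3,9]

[0] flags=1000 → (cmp)
[1] flags=1000 LE?T → r0=0x82
[2] flags=1000 EQ?F → skip
[3] flags=1000 VC?T → r3=0x03
[4] flags=0011 → (cmp)
[5] flags=0011 LS?F → skip
[6] flags=0011 VC?F → skip
[7] flags=0011 GE?F → skip
[8] flags=1000 → (cmp)
[9] flags=1000 VC?T → r1=0xc9
[10] flags=1000 VS?F → skip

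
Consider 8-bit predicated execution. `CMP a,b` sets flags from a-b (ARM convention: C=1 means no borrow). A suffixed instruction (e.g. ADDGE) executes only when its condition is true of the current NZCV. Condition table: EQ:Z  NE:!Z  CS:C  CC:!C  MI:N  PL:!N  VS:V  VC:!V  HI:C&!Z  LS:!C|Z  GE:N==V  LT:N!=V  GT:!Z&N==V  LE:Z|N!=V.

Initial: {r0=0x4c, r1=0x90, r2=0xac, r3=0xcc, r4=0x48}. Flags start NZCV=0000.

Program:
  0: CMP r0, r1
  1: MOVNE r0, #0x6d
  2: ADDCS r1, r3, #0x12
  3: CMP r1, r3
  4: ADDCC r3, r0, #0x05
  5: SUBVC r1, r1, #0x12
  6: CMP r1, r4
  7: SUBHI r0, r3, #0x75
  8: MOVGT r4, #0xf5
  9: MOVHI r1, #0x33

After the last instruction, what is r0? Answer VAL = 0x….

0: ✓ CMP  NZCV=1001
1: ✓ MOVNE  r0←0x6d
2: · ADDCS
3: ✓ CMP  NZCV=1000
4: ✓ ADDCC  r3←0x72
5: ✓ SUBVC  r1←0x7e
6: ✓ CMP  NZCV=0010
7: ✓ SUBHI  r0←0xfd
8: ✓ MOVGT  r4←0xf5
9: ✓ MOVHI  r1←0x33

VAL = 0xfd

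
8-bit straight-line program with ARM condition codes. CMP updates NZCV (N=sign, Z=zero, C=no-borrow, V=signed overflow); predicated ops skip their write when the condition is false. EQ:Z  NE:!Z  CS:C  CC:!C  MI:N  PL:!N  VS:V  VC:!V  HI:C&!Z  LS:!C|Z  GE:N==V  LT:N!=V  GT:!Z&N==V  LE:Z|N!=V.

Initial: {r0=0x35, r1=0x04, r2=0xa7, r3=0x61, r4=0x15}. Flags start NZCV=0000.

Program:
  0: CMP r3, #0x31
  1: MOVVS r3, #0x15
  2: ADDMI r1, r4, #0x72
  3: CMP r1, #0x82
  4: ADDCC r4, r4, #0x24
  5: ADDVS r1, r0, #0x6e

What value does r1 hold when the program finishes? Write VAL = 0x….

VAL = 0xa3

0: ✓ CMP  NZCV=0010
1: · MOVVS
2: · ADDMI
3: ✓ CMP  NZCV=1001
4: ✓ ADDCC  r4←0x39
5: ✓ ADDVS  r1←0xa3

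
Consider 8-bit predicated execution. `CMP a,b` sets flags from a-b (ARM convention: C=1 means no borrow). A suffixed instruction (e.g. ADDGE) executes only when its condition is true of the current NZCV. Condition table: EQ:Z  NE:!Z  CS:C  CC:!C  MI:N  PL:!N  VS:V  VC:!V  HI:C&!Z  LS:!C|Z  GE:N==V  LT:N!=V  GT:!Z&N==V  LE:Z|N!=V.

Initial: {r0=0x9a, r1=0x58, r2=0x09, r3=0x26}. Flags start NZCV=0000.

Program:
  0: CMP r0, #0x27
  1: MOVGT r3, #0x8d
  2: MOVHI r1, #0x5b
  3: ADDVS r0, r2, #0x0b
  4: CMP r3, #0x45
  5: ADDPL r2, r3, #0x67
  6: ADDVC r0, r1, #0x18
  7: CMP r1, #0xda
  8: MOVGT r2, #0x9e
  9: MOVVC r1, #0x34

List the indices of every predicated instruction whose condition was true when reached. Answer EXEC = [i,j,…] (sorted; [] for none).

EXEC = [2,3,6,8]

0: ✓ CMP  NZCV=0011
1: · MOVGT
2: ✓ MOVHI  r1←0x5b
3: ✓ ADDVS  r0←0x14
4: ✓ CMP  NZCV=1000
5: · ADDPL
6: ✓ ADDVC  r0←0x73
7: ✓ CMP  NZCV=1001
8: ✓ MOVGT  r2←0x9e
9: · MOVVC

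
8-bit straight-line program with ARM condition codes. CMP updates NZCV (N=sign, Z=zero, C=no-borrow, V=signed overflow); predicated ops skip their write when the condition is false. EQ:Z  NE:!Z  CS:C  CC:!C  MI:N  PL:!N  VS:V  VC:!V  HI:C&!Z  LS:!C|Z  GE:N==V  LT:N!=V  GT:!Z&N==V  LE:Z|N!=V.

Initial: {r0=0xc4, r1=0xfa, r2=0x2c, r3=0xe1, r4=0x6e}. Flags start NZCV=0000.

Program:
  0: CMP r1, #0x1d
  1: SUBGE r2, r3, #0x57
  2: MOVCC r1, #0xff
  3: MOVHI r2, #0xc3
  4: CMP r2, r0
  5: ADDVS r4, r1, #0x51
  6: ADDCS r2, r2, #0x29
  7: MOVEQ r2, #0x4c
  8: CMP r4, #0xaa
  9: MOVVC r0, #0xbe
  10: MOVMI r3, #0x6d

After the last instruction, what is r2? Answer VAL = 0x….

[0] flags=1010 → (cmp)
[1] flags=1010 GE?F → skip
[2] flags=1010 CC?F → skip
[3] flags=1010 HI?T → r2=0xc3
[4] flags=1000 → (cmp)
[5] flags=1000 VS?F → skip
[6] flags=1000 CS?F → skip
[7] flags=1000 EQ?F → skip
[8] flags=1001 → (cmp)
[9] flags=1001 VC?F → skip
[10] flags=1001 MI?T → r3=0x6d

VAL = 0xc3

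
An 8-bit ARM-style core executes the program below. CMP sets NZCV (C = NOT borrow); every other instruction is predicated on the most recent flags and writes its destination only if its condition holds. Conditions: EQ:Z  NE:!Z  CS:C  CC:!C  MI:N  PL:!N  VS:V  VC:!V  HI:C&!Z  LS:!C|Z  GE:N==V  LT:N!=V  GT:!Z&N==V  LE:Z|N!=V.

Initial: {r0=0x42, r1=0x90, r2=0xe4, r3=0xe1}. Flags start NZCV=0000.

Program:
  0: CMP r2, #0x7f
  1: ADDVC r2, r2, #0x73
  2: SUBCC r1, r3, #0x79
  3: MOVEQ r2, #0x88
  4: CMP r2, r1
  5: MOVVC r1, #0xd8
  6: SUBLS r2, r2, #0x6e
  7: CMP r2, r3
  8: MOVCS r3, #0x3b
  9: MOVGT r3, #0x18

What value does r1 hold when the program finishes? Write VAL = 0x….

[0] flags=0011 → (cmp)
[1] flags=0011 VC?F → skip
[2] flags=0011 CC?F → skip
[3] flags=0011 EQ?F → skip
[4] flags=0010 → (cmp)
[5] flags=0010 VC?T → r1=0xd8
[6] flags=0010 LS?F → skip
[7] flags=0010 → (cmp)
[8] flags=0010 CS?T → r3=0x3b
[9] flags=0010 GT?T → r3=0x18

VAL = 0xd8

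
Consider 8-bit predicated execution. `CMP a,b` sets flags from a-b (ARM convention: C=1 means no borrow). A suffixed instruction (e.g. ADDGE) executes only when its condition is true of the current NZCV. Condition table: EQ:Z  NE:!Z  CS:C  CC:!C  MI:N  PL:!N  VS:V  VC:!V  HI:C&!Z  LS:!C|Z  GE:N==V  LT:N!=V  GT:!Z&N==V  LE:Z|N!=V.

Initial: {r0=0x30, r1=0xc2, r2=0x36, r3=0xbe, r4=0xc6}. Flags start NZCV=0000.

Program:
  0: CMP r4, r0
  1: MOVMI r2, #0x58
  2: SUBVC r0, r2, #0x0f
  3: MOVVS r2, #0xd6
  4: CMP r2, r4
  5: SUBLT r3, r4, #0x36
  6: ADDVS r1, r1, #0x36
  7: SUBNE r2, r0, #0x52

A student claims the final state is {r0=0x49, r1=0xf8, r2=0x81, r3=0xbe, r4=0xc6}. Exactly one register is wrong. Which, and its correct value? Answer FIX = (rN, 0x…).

0: ✓ CMP  NZCV=1010
1: ✓ MOVMI  r2←0x58
2: ✓ SUBVC  r0←0x49
3: · MOVVS
4: ✓ CMP  NZCV=1001
5: · SUBLT
6: ✓ ADDVS  r1←0xf8
7: ✓ SUBNE  r2←0xf7

FIX = (r2, 0xf7)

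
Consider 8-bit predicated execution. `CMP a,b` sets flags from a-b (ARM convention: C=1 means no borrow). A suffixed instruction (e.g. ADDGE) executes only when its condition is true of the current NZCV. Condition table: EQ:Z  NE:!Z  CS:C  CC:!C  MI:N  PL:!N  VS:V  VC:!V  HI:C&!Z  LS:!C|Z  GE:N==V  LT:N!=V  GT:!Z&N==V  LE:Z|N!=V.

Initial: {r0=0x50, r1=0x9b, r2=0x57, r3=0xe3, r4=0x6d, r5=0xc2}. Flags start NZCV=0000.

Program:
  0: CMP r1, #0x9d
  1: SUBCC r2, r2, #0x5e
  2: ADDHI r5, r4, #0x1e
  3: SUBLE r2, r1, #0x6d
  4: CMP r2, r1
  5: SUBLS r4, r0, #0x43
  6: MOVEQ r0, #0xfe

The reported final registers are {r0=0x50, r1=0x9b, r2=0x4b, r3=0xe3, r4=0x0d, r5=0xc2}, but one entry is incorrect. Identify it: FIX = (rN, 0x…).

[0] flags=1000 → (cmp)
[1] flags=1000 CC?T → r2=0xf9
[2] flags=1000 HI?F → skip
[3] flags=1000 LE?T → r2=0x2e
[4] flags=1001 → (cmp)
[5] flags=1001 LS?T → r4=0x0d
[6] flags=1001 EQ?F → skip

FIX = (r2, 0x2e)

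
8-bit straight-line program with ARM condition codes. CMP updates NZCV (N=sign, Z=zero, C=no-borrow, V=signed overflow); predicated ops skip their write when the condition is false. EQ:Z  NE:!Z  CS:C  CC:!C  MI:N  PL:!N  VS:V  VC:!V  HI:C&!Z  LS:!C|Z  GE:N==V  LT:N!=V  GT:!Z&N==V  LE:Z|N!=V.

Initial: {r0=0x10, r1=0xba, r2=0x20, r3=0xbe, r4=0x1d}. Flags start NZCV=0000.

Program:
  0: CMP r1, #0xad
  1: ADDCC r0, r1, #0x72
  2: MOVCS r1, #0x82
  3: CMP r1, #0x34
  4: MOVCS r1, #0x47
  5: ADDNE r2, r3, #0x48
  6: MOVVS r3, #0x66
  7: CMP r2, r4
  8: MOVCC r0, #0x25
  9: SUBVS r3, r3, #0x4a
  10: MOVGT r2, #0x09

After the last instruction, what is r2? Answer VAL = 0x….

VAL = 0x06

[0] flags=0010 → (cmp)
[1] flags=0010 CC?F → skip
[2] flags=0010 CS?T → r1=0x82
[3] flags=0011 → (cmp)
[4] flags=0011 CS?T → r1=0x47
[5] flags=0011 NE?T → r2=0x06
[6] flags=0011 VS?T → r3=0x66
[7] flags=1000 → (cmp)
[8] flags=1000 CC?T → r0=0x25
[9] flags=1000 VS?F → skip
[10] flags=1000 GT?F → skip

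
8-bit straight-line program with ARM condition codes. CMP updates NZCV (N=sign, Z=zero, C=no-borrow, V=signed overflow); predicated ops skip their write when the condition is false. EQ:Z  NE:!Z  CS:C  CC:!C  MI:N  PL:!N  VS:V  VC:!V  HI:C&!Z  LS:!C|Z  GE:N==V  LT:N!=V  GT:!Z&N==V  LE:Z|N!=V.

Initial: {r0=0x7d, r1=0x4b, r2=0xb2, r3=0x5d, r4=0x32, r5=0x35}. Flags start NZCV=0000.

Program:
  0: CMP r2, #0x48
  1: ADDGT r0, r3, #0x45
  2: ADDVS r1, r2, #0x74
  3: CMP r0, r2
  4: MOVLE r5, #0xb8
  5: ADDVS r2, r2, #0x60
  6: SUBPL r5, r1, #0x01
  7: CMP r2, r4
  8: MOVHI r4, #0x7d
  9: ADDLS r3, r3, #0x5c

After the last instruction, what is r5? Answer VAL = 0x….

VAL = 0x35

[0] flags=0011 → (cmp)
[1] flags=0011 GT?F → skip
[2] flags=0011 VS?T → r1=0x26
[3] flags=1001 → (cmp)
[4] flags=1001 LE?F → skip
[5] flags=1001 VS?T → r2=0x12
[6] flags=1001 PL?F → skip
[7] flags=1000 → (cmp)
[8] flags=1000 HI?F → skip
[9] flags=1000 LS?T → r3=0xb9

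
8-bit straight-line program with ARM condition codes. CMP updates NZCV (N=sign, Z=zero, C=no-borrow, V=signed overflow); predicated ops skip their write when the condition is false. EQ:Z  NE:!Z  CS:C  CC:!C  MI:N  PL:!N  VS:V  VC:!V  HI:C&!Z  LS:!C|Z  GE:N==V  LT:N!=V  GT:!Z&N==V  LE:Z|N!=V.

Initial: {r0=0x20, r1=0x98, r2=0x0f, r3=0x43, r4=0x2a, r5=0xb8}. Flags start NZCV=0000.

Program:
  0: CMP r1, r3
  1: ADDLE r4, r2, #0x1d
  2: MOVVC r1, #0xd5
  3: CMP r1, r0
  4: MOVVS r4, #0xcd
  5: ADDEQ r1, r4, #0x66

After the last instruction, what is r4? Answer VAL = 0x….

VAL = 0xcd

0: ✓ CMP  NZCV=0011
1: ✓ ADDLE  r4←0x2c
2: · MOVVC
3: ✓ CMP  NZCV=0011
4: ✓ MOVVS  r4←0xcd
5: · ADDEQ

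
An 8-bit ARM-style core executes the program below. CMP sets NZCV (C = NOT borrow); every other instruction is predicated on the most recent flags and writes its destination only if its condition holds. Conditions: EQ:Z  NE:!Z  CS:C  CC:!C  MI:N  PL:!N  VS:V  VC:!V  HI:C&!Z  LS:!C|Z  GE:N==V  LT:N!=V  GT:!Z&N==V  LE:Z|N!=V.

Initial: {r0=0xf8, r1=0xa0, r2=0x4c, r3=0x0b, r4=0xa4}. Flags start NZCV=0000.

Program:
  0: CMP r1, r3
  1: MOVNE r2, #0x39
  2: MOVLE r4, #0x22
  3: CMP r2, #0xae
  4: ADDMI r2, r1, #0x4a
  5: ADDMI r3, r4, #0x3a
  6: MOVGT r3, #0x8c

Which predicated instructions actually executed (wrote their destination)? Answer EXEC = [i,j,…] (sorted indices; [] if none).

0: ✓ CMP  NZCV=1010
1: ✓ MOVNE  r2←0x39
2: ✓ MOVLE  r4←0x22
3: ✓ CMP  NZCV=1001
4: ✓ ADDMI  r2←0xea
5: ✓ ADDMI  r3←0x5c
6: ✓ MOVGT  r3←0x8c

EXEC = [1,2,4,5,6]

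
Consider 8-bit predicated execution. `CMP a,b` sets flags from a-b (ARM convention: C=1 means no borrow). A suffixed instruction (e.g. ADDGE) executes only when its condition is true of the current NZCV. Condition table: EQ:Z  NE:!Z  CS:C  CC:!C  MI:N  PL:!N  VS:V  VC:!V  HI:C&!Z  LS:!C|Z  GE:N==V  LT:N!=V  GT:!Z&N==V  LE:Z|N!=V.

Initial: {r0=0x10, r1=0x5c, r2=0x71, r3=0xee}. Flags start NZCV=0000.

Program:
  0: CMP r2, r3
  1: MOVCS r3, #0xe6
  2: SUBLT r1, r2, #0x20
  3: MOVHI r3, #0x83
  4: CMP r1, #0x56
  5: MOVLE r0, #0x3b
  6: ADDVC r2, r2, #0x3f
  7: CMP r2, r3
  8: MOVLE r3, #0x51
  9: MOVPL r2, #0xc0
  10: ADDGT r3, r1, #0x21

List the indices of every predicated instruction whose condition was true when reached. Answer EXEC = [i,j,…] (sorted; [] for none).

0: ✓ CMP  NZCV=1001
1: · MOVCS
2: · SUBLT
3: · MOVHI
4: ✓ CMP  NZCV=0010
5: · MOVLE
6: ✓ ADDVC  r2←0xb0
7: ✓ CMP  NZCV=1000
8: ✓ MOVLE  r3←0x51
9: · MOVPL
10: · ADDGT

EXEC = [6,8]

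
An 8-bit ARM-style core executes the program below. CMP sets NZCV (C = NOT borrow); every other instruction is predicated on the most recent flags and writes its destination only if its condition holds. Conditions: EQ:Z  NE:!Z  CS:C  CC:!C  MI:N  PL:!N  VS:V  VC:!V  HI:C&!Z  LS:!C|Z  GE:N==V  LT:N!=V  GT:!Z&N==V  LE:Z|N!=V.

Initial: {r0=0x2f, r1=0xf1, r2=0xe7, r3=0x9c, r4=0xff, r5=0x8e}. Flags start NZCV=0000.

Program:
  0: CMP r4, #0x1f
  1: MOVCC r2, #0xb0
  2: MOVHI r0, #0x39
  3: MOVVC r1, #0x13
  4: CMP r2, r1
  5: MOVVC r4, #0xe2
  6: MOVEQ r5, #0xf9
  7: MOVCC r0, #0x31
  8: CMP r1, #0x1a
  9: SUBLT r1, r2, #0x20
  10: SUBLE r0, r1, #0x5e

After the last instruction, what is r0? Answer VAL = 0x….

VAL = 0x69

0: ✓ CMP  NZCV=1010
1: · MOVCC
2: ✓ MOVHI  r0←0x39
3: ✓ MOVVC  r1←0x13
4: ✓ CMP  NZCV=1010
5: ✓ MOVVC  r4←0xe2
6: · MOVEQ
7: · MOVCC
8: ✓ CMP  NZCV=1000
9: ✓ SUBLT  r1←0xc7
10: ✓ SUBLE  r0←0x69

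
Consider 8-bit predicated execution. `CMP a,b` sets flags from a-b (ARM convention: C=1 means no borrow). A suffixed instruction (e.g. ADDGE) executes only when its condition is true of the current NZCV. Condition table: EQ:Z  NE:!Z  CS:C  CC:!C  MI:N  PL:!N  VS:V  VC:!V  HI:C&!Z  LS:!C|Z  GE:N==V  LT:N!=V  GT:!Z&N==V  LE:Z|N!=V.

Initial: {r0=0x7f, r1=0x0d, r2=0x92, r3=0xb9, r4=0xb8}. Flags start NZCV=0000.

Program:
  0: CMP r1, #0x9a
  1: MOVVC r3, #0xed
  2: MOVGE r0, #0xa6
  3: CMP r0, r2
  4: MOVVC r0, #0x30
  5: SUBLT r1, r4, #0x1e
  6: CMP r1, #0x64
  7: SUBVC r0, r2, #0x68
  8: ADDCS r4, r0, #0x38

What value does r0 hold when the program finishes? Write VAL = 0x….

VAL = 0x2a

[0] flags=0000 → (cmp)
[1] flags=0000 VC?T → r3=0xed
[2] flags=0000 GE?T → r0=0xa6
[3] flags=0010 → (cmp)
[4] flags=0010 VC?T → r0=0x30
[5] flags=0010 LT?F → skip
[6] flags=1000 → (cmp)
[7] flags=1000 VC?T → r0=0x2a
[8] flags=1000 CS?F → skip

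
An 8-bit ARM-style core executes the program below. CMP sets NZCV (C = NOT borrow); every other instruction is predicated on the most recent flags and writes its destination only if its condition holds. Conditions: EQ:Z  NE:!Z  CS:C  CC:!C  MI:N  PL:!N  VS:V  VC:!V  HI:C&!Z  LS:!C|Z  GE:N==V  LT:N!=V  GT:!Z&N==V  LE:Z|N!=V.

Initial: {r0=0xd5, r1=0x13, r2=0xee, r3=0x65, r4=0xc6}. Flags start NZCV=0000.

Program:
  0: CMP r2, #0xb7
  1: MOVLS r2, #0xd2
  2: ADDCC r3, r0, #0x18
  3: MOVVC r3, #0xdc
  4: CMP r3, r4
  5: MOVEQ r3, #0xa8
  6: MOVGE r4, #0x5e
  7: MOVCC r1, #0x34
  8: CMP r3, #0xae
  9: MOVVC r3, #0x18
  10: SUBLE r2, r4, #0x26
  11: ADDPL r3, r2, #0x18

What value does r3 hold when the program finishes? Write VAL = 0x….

VAL = 0x06

[0] flags=0010 → (cmp)
[1] flags=0010 LS?F → skip
[2] flags=0010 CC?F → skip
[3] flags=0010 VC?T → r3=0xdc
[4] flags=0010 → (cmp)
[5] flags=0010 EQ?F → skip
[6] flags=0010 GE?T → r4=0x5e
[7] flags=0010 CC?F → skip
[8] flags=0010 → (cmp)
[9] flags=0010 VC?T → r3=0x18
[10] flags=0010 LE?F → skip
[11] flags=0010 PL?T → r3=0x06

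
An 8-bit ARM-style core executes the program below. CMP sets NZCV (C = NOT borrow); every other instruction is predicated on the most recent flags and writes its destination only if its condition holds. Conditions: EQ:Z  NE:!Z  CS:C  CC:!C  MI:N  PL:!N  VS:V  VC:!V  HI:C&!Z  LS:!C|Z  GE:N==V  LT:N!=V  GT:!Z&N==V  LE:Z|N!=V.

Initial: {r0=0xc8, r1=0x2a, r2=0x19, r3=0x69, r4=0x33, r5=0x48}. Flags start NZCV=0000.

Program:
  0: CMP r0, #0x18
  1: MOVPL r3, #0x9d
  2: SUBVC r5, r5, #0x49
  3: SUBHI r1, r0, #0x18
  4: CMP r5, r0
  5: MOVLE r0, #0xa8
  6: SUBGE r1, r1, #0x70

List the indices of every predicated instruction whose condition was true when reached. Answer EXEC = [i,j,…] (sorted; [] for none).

[0] flags=1010 → (cmp)
[1] flags=1010 PL?F → skip
[2] flags=1010 VC?T → r5=0xff
[3] flags=1010 HI?T → r1=0xb0
[4] flags=0010 → (cmp)
[5] flags=0010 LE?F → skip
[6] flags=0010 GE?T → r1=0x40

EXEC = [2,3,6]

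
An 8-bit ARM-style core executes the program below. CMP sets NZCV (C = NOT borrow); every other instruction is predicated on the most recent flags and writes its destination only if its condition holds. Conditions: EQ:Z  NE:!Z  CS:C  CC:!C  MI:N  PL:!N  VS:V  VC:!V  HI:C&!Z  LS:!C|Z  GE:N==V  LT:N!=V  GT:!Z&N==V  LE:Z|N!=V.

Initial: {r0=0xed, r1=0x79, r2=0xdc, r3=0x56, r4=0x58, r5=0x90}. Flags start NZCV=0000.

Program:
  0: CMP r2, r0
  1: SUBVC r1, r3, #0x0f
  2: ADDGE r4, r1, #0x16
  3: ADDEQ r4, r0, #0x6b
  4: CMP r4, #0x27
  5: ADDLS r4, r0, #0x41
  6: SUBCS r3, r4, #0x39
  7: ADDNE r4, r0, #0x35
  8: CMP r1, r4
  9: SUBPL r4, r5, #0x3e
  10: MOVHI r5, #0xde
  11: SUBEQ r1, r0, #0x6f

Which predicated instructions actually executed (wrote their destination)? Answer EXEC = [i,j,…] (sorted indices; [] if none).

EXEC = [1,6,7,9,10]

0: ✓ CMP  NZCV=1000
1: ✓ SUBVC  r1←0x47
2: · ADDGE
3: · ADDEQ
4: ✓ CMP  NZCV=0010
5: · ADDLS
6: ✓ SUBCS  r3←0x1f
7: ✓ ADDNE  r4←0x22
8: ✓ CMP  NZCV=0010
9: ✓ SUBPL  r4←0x52
10: ✓ MOVHI  r5←0xde
11: · SUBEQ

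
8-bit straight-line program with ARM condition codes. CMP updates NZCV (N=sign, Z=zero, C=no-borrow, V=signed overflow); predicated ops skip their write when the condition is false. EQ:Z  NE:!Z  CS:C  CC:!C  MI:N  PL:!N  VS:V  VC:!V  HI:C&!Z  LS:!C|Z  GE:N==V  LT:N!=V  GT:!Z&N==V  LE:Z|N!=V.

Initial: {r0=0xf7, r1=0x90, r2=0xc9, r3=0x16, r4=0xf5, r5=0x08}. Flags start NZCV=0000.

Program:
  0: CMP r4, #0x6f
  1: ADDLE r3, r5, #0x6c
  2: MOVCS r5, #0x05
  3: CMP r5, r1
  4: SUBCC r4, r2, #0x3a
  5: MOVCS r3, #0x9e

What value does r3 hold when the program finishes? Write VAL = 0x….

0: ✓ CMP  NZCV=1010
1: ✓ ADDLE  r3←0x74
2: ✓ MOVCS  r5←0x05
3: ✓ CMP  NZCV=0000
4: ✓ SUBCC  r4←0x8f
5: · MOVCS

VAL = 0x74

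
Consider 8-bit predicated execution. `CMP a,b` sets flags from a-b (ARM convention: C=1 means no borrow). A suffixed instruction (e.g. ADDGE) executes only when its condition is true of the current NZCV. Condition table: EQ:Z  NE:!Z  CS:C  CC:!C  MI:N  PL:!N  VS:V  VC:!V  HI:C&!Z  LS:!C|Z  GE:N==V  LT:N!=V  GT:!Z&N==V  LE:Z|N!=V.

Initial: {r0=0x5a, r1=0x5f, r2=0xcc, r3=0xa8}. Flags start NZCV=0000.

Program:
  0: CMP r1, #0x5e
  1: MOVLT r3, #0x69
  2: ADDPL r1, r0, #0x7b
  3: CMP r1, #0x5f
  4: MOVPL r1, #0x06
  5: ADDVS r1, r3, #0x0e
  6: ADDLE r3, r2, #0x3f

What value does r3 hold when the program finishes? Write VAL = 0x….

[0] flags=0010 → (cmp)
[1] flags=0010 LT?F → skip
[2] flags=0010 PL?T → r1=0xd5
[3] flags=0011 → (cmp)
[4] flags=0011 PL?T → r1=0x06
[5] flags=0011 VS?T → r1=0xb6
[6] flags=0011 LE?T → r3=0x0b

VAL = 0x0b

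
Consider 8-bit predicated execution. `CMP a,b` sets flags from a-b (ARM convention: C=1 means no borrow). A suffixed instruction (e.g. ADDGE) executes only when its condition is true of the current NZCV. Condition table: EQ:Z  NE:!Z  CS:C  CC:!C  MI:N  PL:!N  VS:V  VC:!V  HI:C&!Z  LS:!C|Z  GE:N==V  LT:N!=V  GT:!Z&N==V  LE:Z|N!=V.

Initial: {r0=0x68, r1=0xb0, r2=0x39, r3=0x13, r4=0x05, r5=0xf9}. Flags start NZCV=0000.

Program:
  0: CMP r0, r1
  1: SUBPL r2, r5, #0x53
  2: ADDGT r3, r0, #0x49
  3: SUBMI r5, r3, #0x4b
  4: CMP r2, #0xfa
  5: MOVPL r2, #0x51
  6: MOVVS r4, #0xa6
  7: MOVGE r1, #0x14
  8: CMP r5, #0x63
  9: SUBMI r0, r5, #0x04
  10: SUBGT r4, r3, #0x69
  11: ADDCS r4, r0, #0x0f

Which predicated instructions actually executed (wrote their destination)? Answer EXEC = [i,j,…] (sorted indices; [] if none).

EXEC = [2,3,5,7,10,11]

0: ✓ CMP  NZCV=1001
1: · SUBPL
2: ✓ ADDGT  r3←0xb1
3: ✓ SUBMI  r5←0x66
4: ✓ CMP  NZCV=0000
5: ✓ MOVPL  r2←0x51
6: · MOVVS
7: ✓ MOVGE  r1←0x14
8: ✓ CMP  NZCV=0010
9: · SUBMI
10: ✓ SUBGT  r4←0x48
11: ✓ ADDCS  r4←0x77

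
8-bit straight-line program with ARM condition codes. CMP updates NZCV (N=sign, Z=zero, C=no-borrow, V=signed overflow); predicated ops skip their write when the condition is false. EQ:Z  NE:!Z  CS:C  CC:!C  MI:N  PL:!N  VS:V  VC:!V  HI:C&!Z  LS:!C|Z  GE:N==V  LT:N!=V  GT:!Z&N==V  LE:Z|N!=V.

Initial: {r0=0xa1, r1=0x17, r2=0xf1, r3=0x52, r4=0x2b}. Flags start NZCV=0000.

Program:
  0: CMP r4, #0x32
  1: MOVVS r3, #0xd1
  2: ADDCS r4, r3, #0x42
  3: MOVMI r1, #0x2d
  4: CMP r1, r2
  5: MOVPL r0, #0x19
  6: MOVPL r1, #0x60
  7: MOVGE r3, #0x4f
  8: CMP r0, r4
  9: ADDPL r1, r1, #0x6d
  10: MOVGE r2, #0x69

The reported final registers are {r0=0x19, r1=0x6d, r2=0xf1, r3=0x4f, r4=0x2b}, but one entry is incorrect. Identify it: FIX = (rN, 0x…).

[0] flags=1000 → (cmp)
[1] flags=1000 VS?F → skip
[2] flags=1000 CS?F → skip
[3] flags=1000 MI?T → r1=0x2d
[4] flags=0000 → (cmp)
[5] flags=0000 PL?T → r0=0x19
[6] flags=0000 PL?T → r1=0x60
[7] flags=0000 GE?T → r3=0x4f
[8] flags=1000 → (cmp)
[9] flags=1000 PL?F → skip
[10] flags=1000 GE?F → skip

FIX = (r1, 0x60)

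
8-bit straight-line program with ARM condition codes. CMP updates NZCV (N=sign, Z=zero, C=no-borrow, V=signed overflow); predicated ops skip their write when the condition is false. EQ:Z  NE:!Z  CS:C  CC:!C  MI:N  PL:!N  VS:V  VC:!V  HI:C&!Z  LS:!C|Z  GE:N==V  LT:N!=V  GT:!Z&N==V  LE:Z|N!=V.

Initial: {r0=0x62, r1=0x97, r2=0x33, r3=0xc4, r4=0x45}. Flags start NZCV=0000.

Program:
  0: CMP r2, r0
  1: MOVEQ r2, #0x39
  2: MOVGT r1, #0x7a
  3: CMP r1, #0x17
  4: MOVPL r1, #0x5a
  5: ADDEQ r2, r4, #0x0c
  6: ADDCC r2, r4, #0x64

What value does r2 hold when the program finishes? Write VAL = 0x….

[0] flags=1000 → (cmp)
[1] flags=1000 EQ?F → skip
[2] flags=1000 GT?F → skip
[3] flags=1010 → (cmp)
[4] flags=1010 PL?F → skip
[5] flags=1010 EQ?F → skip
[6] flags=1010 CC?F → skip

VAL = 0x33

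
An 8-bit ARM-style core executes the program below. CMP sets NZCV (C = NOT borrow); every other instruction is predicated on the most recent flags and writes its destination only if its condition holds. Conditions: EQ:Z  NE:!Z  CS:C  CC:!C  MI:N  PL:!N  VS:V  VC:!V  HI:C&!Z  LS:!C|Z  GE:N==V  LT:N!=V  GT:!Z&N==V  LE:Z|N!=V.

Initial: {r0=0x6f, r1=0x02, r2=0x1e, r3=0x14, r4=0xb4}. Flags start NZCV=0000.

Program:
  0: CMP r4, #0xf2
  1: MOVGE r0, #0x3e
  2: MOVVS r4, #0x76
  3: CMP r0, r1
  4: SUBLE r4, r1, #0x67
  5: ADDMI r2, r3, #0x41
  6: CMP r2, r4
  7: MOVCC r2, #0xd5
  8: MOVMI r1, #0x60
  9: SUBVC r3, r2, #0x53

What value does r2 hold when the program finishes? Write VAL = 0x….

0: ✓ CMP  NZCV=1000
1: · MOVGE
2: · MOVVS
3: ✓ CMP  NZCV=0010
4: · SUBLE
5: · ADDMI
6: ✓ CMP  NZCV=0000
7: ✓ MOVCC  r2←0xd5
8: · MOVMI
9: ✓ SUBVC  r3←0x82

VAL = 0xd5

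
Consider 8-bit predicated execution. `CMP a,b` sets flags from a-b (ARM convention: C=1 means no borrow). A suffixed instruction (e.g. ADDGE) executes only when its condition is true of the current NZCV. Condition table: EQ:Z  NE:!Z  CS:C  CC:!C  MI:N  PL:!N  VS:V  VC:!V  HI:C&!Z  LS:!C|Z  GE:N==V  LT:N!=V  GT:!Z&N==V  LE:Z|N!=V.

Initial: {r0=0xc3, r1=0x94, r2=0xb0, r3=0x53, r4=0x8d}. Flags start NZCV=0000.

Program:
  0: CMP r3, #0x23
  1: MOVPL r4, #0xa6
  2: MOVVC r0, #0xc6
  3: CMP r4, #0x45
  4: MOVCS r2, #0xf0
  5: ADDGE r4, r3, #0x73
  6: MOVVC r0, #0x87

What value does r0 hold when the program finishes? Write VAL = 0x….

[0] flags=0010 → (cmp)
[1] flags=0010 PL?T → r4=0xa6
[2] flags=0010 VC?T → r0=0xc6
[3] flags=0011 → (cmp)
[4] flags=0011 CS?T → r2=0xf0
[5] flags=0011 GE?F → skip
[6] flags=0011 VC?F → skip

VAL = 0xc6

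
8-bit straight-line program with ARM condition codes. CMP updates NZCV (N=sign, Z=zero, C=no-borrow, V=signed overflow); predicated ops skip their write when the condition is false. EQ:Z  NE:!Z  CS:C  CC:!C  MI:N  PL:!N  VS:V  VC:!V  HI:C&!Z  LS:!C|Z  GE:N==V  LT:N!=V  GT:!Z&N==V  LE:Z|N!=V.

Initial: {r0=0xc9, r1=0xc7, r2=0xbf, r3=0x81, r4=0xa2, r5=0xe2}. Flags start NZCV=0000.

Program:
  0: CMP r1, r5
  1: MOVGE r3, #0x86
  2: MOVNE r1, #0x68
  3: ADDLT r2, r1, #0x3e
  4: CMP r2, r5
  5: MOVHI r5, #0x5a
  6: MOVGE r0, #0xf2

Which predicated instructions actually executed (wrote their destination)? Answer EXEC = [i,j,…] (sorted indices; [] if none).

EXEC = [2,3]

0: ✓ CMP  NZCV=1000
1: · MOVGE
2: ✓ MOVNE  r1←0x68
3: ✓ ADDLT  r2←0xa6
4: ✓ CMP  NZCV=1000
5: · MOVHI
6: · MOVGE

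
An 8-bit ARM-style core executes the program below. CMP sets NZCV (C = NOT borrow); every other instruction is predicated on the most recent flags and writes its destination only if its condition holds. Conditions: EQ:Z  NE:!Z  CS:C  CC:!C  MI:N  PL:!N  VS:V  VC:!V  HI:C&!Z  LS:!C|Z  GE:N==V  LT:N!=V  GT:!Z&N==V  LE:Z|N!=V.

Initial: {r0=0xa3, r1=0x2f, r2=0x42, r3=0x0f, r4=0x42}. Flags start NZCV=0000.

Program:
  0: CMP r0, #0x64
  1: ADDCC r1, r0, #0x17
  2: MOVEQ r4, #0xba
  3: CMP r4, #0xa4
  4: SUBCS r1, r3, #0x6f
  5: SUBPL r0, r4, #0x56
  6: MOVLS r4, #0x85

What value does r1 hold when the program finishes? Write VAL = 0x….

VAL = 0x2f

[0] flags=0011 → (cmp)
[1] flags=0011 CC?F → skip
[2] flags=0011 EQ?F → skip
[3] flags=1001 → (cmp)
[4] flags=1001 CS?F → skip
[5] flags=1001 PL?F → skip
[6] flags=1001 LS?T → r4=0x85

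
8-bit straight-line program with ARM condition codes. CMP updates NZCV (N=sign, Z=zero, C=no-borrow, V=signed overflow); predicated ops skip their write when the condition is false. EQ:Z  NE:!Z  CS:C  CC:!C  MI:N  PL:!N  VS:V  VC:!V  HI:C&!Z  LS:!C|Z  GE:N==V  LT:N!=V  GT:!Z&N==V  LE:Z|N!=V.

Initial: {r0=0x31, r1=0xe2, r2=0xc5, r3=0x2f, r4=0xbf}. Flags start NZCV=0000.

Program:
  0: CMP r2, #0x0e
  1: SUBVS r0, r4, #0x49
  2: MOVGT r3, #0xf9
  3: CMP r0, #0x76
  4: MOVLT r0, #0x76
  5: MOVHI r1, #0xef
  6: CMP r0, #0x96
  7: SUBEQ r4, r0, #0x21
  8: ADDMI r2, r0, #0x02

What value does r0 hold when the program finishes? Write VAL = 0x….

VAL = 0x76

0: ✓ CMP  NZCV=1010
1: · SUBVS
2: · MOVGT
3: ✓ CMP  NZCV=1000
4: ✓ MOVLT  r0←0x76
5: · MOVHI
6: ✓ CMP  NZCV=1001
7: · SUBEQ
8: ✓ ADDMI  r2←0x78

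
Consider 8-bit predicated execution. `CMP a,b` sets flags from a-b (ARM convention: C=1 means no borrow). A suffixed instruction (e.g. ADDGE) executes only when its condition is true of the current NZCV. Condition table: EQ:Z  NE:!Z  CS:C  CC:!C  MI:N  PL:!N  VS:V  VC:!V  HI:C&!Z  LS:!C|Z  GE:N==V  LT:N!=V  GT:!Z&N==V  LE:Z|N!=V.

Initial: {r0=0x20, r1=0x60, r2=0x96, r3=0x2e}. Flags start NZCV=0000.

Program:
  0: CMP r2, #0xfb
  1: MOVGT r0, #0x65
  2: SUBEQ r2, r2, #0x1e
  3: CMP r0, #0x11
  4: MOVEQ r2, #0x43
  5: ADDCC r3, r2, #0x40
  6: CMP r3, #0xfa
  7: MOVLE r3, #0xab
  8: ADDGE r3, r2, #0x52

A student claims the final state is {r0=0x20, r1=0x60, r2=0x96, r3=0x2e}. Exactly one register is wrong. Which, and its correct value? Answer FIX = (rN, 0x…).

0: ✓ CMP  NZCV=1000
1: · MOVGT
2: · SUBEQ
3: ✓ CMP  NZCV=0010
4: · MOVEQ
5: · ADDCC
6: ✓ CMP  NZCV=0000
7: · MOVLE
8: ✓ ADDGE  r3←0xe8

FIX = (r3, 0xe8)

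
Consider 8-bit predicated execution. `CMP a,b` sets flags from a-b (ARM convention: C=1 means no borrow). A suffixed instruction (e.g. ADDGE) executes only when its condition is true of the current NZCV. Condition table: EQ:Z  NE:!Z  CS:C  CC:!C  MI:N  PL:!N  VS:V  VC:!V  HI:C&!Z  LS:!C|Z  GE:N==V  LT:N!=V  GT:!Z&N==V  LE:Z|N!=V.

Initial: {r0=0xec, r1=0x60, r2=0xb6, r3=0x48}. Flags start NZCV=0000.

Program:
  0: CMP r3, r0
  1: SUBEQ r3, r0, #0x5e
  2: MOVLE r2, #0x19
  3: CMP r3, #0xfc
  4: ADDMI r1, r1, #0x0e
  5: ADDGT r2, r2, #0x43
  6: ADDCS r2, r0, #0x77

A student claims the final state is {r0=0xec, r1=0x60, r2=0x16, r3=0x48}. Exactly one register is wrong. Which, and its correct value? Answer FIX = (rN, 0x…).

FIX = (r2, 0xf9)

0: ✓ CMP  NZCV=0000
1: · SUBEQ
2: · MOVLE
3: ✓ CMP  NZCV=0000
4: · ADDMI
5: ✓ ADDGT  r2←0xf9
6: · ADDCS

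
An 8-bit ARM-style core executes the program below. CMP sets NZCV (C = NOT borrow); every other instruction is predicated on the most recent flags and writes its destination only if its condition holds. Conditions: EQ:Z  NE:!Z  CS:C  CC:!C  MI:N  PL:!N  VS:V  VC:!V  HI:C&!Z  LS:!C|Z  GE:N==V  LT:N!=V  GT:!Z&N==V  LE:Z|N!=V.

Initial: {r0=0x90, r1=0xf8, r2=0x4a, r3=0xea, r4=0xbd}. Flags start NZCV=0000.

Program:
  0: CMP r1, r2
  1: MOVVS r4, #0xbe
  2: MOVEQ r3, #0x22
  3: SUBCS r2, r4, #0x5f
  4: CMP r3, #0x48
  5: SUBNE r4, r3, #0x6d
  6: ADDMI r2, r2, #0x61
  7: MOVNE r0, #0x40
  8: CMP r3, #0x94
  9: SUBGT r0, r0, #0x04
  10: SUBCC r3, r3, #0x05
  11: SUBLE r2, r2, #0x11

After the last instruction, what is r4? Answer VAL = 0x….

0: ✓ CMP  NZCV=1010
1: · MOVVS
2: · MOVEQ
3: ✓ SUBCS  r2←0x5e
4: ✓ CMP  NZCV=1010
5: ✓ SUBNE  r4←0x7d
6: ✓ ADDMI  r2←0xbf
7: ✓ MOVNE  r0←0x40
8: ✓ CMP  NZCV=0010
9: ✓ SUBGT  r0←0x3c
10: · SUBCC
11: · SUBLE

VAL = 0x7d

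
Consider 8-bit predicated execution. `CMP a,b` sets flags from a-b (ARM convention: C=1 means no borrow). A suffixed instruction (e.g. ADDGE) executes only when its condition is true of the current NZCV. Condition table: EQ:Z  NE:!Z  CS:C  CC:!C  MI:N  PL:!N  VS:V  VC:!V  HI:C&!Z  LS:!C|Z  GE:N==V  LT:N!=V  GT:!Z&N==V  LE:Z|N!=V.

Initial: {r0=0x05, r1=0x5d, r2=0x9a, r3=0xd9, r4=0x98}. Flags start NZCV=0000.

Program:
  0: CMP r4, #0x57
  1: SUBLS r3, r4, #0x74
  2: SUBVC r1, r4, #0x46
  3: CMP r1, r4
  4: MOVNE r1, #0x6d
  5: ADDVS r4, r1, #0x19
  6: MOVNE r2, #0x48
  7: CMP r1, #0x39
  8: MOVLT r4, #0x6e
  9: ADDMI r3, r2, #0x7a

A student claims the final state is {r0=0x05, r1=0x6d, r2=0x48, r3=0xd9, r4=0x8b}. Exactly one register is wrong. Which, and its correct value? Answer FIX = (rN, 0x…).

FIX = (r4, 0x86)

[0] flags=0011 → (cmp)
[1] flags=0011 LS?F → skip
[2] flags=0011 VC?F → skip
[3] flags=1001 → (cmp)
[4] flags=1001 NE?T → r1=0x6d
[5] flags=1001 VS?T → r4=0x86
[6] flags=1001 NE?T → r2=0x48
[7] flags=0010 → (cmp)
[8] flags=0010 LT?F → skip
[9] flags=0010 MI?F → skip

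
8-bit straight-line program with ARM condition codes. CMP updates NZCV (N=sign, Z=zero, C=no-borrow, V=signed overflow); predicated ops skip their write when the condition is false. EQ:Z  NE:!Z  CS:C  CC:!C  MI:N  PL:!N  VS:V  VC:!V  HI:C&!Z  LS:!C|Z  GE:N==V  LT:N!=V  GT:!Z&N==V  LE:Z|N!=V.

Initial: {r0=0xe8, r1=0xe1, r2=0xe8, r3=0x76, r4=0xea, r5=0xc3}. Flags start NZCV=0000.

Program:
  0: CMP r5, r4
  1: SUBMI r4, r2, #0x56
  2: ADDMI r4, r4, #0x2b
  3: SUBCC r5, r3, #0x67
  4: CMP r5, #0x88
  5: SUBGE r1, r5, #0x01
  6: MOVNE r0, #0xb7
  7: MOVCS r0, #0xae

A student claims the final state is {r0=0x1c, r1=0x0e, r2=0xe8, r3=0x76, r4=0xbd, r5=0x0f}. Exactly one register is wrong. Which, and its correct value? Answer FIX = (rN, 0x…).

FIX = (r0, 0xb7)

[0] flags=1000 → (cmp)
[1] flags=1000 MI?T → r4=0x92
[2] flags=1000 MI?T → r4=0xbd
[3] flags=1000 CC?T → r5=0x0f
[4] flags=1001 → (cmp)
[5] flags=1001 GE?T → r1=0x0e
[6] flags=1001 NE?T → r0=0xb7
[7] flags=1001 CS?F → skip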